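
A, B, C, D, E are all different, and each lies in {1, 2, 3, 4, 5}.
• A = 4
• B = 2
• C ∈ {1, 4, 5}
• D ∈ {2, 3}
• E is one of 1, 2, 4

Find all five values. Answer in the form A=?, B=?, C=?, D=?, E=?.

A=4, B=2, C=5, D=3, E=1

A's domain is down to {4}, so A = 4. So C, E can't be 4.
B has just one choice, so B = 2. Eliminate 2 elsewhere: D, E.
D's domain is down to {3}, so D = 3.
That leaves E = 1. Eliminate 1 elsewhere: C.
C's domain is down to {5}, so C = 5.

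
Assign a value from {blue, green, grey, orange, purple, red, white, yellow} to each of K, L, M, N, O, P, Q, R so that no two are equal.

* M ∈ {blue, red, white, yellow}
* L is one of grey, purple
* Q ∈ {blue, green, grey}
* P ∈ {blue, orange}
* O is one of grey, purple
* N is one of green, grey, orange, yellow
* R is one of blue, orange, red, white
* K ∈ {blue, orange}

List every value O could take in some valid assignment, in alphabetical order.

grey, purple

K and P between them cover only {blue, orange} — a naked pair. Remove those values from M, N, Q, R.
L and O between them cover only {grey, purple} — a naked pair. Remove those values from N, Q.
Q has just one choice, so Q = green. Strike green from N.
N has just one choice, so N = yellow. Eliminate yellow elsewhere: M.
No further eliminations apply; O can still be any of grey, purple.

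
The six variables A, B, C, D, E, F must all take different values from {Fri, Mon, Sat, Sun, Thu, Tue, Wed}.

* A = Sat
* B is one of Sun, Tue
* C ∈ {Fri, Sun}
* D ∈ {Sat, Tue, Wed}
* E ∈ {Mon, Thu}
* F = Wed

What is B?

A has just one choice, so A = Sat. Strike Sat from D.
F has just one choice, so F = Wed. Eliminate Wed elsewhere: D.
D's domain is down to {Tue}, so D = Tue. Eliminate Tue elsewhere: B.
So B = Sun.

Sun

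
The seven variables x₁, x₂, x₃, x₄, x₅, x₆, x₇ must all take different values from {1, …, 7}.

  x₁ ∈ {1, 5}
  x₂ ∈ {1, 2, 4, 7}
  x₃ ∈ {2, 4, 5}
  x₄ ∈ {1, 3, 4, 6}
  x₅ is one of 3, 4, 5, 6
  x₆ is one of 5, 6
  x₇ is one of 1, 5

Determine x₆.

6

The 7 variables together cover exactly {1, 2, 3, 4, 5, 6, 7} — 7 values for 7 variables — and 7 appears only in x₂'s list, so x₂ = 7.
Among the 6 still-open variables, 2 fits only x₃ (and all 6 values in {1, 2, 3, 4, 5, 6} must be used), so x₃ = 2.
x₁ and x₇ share exactly the 2 values {1, 5}; by pigeonhole those values go to them, so strike 1, 5 from x₄, x₅, x₆.
So x₆ = 6.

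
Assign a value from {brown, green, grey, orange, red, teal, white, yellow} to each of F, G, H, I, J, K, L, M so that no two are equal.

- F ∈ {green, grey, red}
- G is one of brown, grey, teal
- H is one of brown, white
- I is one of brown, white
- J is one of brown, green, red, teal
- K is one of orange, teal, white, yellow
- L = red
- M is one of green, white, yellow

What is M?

yellow

L has just one choice, so L = red. So F, J can't be red.
The 7 still-open variables draw from only 7 values {brown, green, grey, orange, teal, white, yellow}, so each is used; only K can be orange, hence K = orange.
The 6 still-open variables together cover exactly {brown, green, grey, teal, white, yellow} — 6 values for 6 variables — and yellow appears only in M's list, so M = yellow.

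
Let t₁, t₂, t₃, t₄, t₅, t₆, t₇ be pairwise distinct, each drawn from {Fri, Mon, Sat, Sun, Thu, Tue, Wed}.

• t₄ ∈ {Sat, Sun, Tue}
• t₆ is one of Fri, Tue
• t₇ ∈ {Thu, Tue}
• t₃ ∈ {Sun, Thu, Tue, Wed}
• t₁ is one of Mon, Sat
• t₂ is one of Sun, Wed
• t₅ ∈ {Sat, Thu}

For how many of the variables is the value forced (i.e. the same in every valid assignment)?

The 7 variables together cover exactly {Fri, Mon, Sat, Sun, Thu, Tue, Wed} — 7 values for 7 variables — and Fri appears only in t₆'s list, so t₆ = Fri.
Among the 6 still-open variables, Mon fits only t₁ (and all 6 values in {Mon, Sat, Sun, Thu, Tue, Wed} must be used), so t₁ = Mon.
Determined: t₁=Mon, t₆=Fri. The other variables each still have more than one consistent value. That makes 2.

2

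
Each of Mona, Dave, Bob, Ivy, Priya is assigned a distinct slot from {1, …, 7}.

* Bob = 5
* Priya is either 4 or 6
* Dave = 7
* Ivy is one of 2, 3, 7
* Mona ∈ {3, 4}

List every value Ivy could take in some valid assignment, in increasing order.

Dave has just one choice, so Dave = 7. So Ivy can't be 7.
Bob has just one choice, so Bob = 5.
No further eliminations apply; Ivy can still be any of 2, 3.

2, 3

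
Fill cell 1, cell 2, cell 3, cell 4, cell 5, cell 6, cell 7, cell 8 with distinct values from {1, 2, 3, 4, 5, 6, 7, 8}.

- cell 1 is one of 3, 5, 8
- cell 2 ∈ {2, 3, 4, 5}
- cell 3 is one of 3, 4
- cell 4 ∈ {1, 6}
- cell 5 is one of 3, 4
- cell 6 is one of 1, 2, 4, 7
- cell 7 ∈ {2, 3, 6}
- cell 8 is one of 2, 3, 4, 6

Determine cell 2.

The 8 variables draw from only 8 values {1, 2, 3, 4, 5, 6, 7, 8}, so each is used; only cell 6 can be 7, hence cell 6 = 7.
The 7 still-open variables together cover exactly {1, 2, 3, 4, 5, 6, 8} — 7 values for 7 variables — and 1 appears only in cell 4's list, so cell 4 = 1.
The 6 still-open variables draw from only 6 values {2, 3, 4, 5, 6, 8}, so each is used; only cell 1 can be 8, hence cell 1 = 8.
The 5 still-open variables together cover exactly {2, 3, 4, 5, 6} — 5 values for 5 variables — and 5 appears only in cell 2's list, so cell 2 = 5.

5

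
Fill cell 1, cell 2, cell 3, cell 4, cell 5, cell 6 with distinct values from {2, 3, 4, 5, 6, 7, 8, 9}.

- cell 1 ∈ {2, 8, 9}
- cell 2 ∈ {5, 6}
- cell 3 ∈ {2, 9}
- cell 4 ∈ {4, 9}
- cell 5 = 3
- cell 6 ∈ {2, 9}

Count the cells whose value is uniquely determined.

3

cell 5 must be 3 (only option left).
cell 3 and cell 6 between them cover only {2, 9} — a naked pair. Remove those values from cell 1, cell 4.
cell 1's domain is down to {8}, so cell 1 = 8.
That leaves cell 4 = 4.
Determined: cell 1=8, cell 4=4, cell 5=3. The other cells each still have more than one consistent value. That makes 3.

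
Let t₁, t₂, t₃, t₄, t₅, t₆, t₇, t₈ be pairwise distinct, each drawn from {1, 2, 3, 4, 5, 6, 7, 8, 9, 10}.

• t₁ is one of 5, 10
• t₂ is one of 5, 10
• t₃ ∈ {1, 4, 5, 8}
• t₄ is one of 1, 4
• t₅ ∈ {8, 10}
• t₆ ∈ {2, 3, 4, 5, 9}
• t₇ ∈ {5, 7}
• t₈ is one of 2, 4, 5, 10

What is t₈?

t₁ and t₂ between them cover only {5, 10} — a naked pair. Remove those values from t₃, t₅, t₆, t₇, t₈.
t₅ has just one choice, so t₅ = 8. Eliminate 8 elsewhere: t₃.
t₇ has just one choice, so t₇ = 7.
t₃ and t₄ share exactly the 2 values {1, 4}; by pigeonhole those values go to them, so strike 1, 4 from t₆, t₈.
So t₈ = 2.

2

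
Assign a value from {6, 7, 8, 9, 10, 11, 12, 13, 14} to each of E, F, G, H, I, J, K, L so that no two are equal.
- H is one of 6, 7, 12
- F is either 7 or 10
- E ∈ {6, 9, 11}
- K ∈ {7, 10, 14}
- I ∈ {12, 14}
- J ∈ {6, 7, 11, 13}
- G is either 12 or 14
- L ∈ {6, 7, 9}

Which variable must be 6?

The 8 variables together cover exactly {6, 7, 9, 10, 11, 12, 13, 14} — 8 values for 8 variables — and 13 appears only in J's list, so J = 13.
The 7 still-open variables together cover exactly {6, 7, 9, 10, 11, 12, 14} — 7 values for 7 variables — and 11 appears only in E's list, so E = 11.
The 6 still-open variables together cover exactly {6, 7, 9, 10, 12, 14} — 6 values for 6 variables — and 9 appears only in L's list, so L = 9.
The 5 still-open variables together cover exactly {6, 7, 10, 12, 14} — 5 values for 5 variables — and 6 appears only in H's list, so H = 6.

H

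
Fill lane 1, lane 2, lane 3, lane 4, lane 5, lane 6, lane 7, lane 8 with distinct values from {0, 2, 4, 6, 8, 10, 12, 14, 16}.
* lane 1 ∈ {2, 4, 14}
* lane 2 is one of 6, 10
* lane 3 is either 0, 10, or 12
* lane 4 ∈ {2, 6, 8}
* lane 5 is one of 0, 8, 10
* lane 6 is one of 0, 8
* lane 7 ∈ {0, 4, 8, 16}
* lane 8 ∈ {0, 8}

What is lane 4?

The 2 variables lane 6 and lane 8 are confined to {0, 8}, which locks those values in; drop them from lane 3, lane 4, lane 5, lane 7.
lane 5's domain is down to {10}, so lane 5 = 10. Remove 10 from lane 2, lane 3.
lane 2 has just one choice, so lane 2 = 6. Remove 6 from lane 4.
So lane 4 = 2.

2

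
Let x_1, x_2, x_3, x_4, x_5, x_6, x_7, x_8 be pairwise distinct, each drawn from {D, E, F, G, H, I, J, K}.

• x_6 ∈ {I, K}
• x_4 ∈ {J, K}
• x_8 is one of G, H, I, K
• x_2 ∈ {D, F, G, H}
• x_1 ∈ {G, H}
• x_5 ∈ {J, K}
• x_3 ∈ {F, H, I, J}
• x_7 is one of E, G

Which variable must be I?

The 8 variables together cover exactly {D, E, F, G, H, I, J, K} — 8 values for 8 variables — and D appears only in x_2's list, so x_2 = D.
The 7 still-open variables draw from only 7 values {E, F, G, H, I, J, K}, so each is used; only x_7 can be E, hence x_7 = E.
Among the 6 still-open variables, F fits only x_3 (and all 6 values in {F, G, H, I, J, K} must be used), so x_3 = F.
x_4 and x_5 share exactly the 2 values {J, K}; by pigeonhole those values go to them, so strike J, K from x_6, x_8.
So I goes to x_6.

x_6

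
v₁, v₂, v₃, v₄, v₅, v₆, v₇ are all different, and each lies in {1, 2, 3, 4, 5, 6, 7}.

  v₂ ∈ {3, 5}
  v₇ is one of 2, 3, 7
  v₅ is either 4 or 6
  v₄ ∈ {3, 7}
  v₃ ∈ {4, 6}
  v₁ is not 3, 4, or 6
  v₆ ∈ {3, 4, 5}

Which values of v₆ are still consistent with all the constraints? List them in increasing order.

Among the 7 variables, 1 fits only v₁ (and all 7 values in {1, 2, 3, 4, 5, 6, 7} must be used), so v₁ = 1.
The 6 still-open variables together cover exactly {2, 3, 4, 5, 6, 7} — 6 values for 6 variables — and 2 appears only in v₇'s list, so v₇ = 2.
Among the 5 still-open variables, 7 fits only v₄ (and all 5 values in {3, 4, 5, 6, 7} must be used), so v₄ = 7.
v₃ and v₅ between them cover only {4, 6} — a naked pair. Remove those values from v₆.
No further eliminations apply; v₆ can still be any of 3, 5.

3, 5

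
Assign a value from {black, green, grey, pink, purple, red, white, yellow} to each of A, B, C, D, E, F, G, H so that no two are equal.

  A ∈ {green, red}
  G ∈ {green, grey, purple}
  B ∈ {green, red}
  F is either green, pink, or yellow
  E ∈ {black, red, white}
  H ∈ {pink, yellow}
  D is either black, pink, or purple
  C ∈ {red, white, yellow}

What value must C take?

white

Among the 8 variables, grey fits only G (and all 8 values in {black, green, grey, pink, purple, red, white, yellow} must be used), so G = grey.
The 7 still-open variables together cover exactly {black, green, pink, purple, red, white, yellow} — 7 values for 7 variables — and purple appears only in D's list, so D = purple.
The 6 still-open variables together cover exactly {black, green, pink, red, white, yellow} — 6 values for 6 variables — and black appears only in E's list, so E = black.
The 5 still-open variables together cover exactly {green, pink, red, white, yellow} — 5 values for 5 variables — and white appears only in C's list, so C = white.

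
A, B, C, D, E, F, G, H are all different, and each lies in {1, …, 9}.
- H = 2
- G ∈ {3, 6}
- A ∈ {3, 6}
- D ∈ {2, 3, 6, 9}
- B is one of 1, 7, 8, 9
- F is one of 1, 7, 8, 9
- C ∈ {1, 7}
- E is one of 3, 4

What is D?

9

H must be 2 (only option left). Eliminate 2 elsewhere: D.
The 7 still-open variables together cover exactly {1, 3, 4, 6, 7, 8, 9} — 7 values for 7 variables — and 4 appears only in E's list, so E = 4.
A and G share exactly the 2 values {3, 6}; by pigeonhole those values go to them, so strike 3, 6 from D.
So D = 9.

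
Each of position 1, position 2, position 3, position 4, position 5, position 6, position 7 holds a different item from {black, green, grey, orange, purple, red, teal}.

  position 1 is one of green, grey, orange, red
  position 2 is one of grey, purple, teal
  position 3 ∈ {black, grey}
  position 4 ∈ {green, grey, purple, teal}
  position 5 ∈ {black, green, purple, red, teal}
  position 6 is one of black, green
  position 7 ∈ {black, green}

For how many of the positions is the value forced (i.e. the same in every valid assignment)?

The 7 variables draw from only 7 values {black, green, grey, orange, purple, red, teal}, so each is used; only position 1 can be orange, hence position 1 = orange.
The 6 still-open variables together cover exactly {black, green, grey, purple, red, teal} — 6 values for 6 variables — and red appears only in position 5's list, so position 5 = red.
position 6 and position 7 between them cover only {black, green} — a naked pair. Remove those values from position 3, position 4.
That leaves position 3 = grey. So position 2, position 4 can't be grey.
Determined: position 1=orange, position 3=grey, position 5=red. The other positions each still have more than one consistent value. That makes 3.

3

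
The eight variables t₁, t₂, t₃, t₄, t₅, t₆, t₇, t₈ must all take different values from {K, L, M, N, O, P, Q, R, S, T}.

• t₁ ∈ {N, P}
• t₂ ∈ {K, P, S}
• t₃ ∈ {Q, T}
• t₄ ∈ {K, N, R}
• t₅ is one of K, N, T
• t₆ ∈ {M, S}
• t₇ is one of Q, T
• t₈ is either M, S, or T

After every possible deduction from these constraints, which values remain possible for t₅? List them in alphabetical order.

Among the 8 variables, R fits only t₄ (and all 8 values in {K, M, N, P, Q, R, S, T} must be used), so t₄ = R.
t₃ and t₇ between them cover only {Q, T} — a naked pair. Remove those values from t₅, t₈.
The 2 variables t₆ and t₈ are confined to {M, S}, which locks those values in; drop them from t₂.
No further eliminations apply; t₅ can still be any of K, N.

K, N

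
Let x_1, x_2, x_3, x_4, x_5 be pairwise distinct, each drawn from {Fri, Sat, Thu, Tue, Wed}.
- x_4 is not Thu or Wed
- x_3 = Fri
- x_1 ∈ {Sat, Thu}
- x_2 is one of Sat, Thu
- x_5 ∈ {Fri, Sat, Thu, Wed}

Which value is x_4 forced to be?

x_3's domain is down to {Fri}, so x_3 = Fri. So x_4, x_5 can't be Fri.
The 4 still-open variables together cover exactly {Sat, Thu, Tue, Wed} — 4 values for 4 variables — and Tue appears only in x_4's list, so x_4 = Tue.

Tue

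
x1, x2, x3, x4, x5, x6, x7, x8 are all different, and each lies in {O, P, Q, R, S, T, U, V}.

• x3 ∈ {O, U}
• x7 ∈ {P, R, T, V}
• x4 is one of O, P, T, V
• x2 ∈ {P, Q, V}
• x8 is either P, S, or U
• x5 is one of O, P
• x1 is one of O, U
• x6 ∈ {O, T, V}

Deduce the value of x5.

The 8 variables draw from only 8 values {O, P, Q, R, S, T, U, V}, so each is used; only x2 can be Q, hence x2 = Q.
Among the 7 still-open variables, R fits only x7 (and all 7 values in {O, P, R, S, T, U, V} must be used), so x7 = R.
Among the 6 still-open variables, S fits only x8 (and all 6 values in {O, P, S, T, U, V} must be used), so x8 = S.
x1 and x3 between them cover only {O, U} — a naked pair. Remove those values from x4, x5, x6.
So x5 = P.

P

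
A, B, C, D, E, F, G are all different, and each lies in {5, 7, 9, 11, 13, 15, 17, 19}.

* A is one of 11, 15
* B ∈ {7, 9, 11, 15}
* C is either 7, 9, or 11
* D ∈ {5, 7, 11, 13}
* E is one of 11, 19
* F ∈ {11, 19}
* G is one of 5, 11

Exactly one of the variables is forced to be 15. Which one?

A

The 7 variables together cover exactly {5, 7, 9, 11, 13, 15, 19} — 7 values for 7 variables — and 13 appears only in D's list, so D = 13.
The 6 still-open variables together cover exactly {5, 7, 9, 11, 15, 19} — 6 values for 6 variables — and 5 appears only in G's list, so G = 5.
E and F between them cover only {11, 19} — a naked pair. Remove those values from A, B, C.
So 15 goes to A.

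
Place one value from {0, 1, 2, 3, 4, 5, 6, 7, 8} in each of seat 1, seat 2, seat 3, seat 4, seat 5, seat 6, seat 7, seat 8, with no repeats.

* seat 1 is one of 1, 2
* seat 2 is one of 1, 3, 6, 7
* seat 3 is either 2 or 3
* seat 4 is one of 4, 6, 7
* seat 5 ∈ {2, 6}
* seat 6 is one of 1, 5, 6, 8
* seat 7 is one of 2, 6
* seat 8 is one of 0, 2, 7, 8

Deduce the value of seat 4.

4

seat 5 and seat 7 share exactly the 2 values {2, 6}; by pigeonhole those values go to them, so strike 2, 6 from seat 1, seat 2, seat 3, seat 4, seat 6, seat 8.
seat 1 must be 1 (only option left). Remove 1 from seat 2, seat 6.
seat 3's domain is down to {3}, so seat 3 = 3. Eliminate 3 elsewhere: seat 2.
seat 2 has just one choice, so seat 2 = 7. Remove 7 from seat 4, seat 8.
So seat 4 = 4.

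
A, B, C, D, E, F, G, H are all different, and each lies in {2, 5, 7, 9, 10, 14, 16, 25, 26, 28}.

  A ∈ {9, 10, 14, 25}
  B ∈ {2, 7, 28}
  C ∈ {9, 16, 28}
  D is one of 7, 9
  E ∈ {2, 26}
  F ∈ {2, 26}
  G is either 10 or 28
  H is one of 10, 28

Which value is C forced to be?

16

The 2 variables E and F are confined to {2, 26}, which locks those values in; drop them from B.
The 2 variables G and H are confined to {10, 28}, which locks those values in; drop them from A, B, C.
B must be 7 (only option left). Strike 7 from D.
That leaves D = 9. Strike 9 from A, C.
So C = 16.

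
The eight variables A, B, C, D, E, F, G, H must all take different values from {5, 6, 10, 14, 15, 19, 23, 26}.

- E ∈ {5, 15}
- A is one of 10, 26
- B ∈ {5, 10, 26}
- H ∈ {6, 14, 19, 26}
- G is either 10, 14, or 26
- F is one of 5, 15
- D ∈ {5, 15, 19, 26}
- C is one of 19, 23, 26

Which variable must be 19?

D

Among the 8 variables, 6 fits only H (and all 8 values in {5, 6, 10, 14, 15, 19, 23, 26} must be used), so H = 6.
Among the 7 still-open variables, 14 fits only G (and all 7 values in {5, 10, 14, 15, 19, 23, 26} must be used), so G = 14.
The 6 still-open variables draw from only 6 values {5, 10, 15, 19, 23, 26}, so each is used; only C can be 23, hence C = 23.
The 5 still-open variables together cover exactly {5, 10, 15, 19, 26} — 5 values for 5 variables — and 19 appears only in D's list, so D = 19.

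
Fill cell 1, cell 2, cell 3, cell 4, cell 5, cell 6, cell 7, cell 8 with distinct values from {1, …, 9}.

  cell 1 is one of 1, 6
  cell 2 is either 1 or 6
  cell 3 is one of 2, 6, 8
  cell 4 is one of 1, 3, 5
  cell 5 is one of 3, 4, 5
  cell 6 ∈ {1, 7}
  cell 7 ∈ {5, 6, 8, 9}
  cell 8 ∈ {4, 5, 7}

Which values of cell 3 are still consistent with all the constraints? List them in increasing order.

The 2 variables cell 1 and cell 2 are confined to {1, 6}, which locks those values in; drop them from cell 3, cell 4, cell 6, cell 7.
cell 6 has just one choice, so cell 6 = 7. Eliminate 7 elsewhere: cell 8.
The 3 variables cell 4, cell 5, cell 8 are confined to {3, 4, 5}, which locks those values in; drop them from cell 7.
No further eliminations apply; cell 3 can still be any of 2, 8.

2, 8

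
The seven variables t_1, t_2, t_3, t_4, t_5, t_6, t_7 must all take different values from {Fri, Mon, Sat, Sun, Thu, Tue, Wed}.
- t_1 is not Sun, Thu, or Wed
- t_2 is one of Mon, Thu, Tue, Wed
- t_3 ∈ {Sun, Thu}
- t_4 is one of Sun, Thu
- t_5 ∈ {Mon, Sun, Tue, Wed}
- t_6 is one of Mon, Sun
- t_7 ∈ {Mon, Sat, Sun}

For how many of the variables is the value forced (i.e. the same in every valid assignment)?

3

The 7 variables draw from only 7 values {Fri, Mon, Sat, Sun, Thu, Tue, Wed}, so each is used; only t_1 can be Fri, hence t_1 = Fri.
The 6 still-open variables draw from only 6 values {Mon, Sat, Sun, Thu, Tue, Wed}, so each is used; only t_7 can be Sat, hence t_7 = Sat.
t_3 and t_4 share exactly the 2 values {Sun, Thu}; by pigeonhole those values go to them, so strike Sun, Thu from t_2, t_5, t_6.
t_6 must be Mon (only option left). Remove Mon from t_2, t_5.
Determined: t_1=Fri, t_6=Mon, t_7=Sat. The other variables each still have more than one consistent value. That makes 3.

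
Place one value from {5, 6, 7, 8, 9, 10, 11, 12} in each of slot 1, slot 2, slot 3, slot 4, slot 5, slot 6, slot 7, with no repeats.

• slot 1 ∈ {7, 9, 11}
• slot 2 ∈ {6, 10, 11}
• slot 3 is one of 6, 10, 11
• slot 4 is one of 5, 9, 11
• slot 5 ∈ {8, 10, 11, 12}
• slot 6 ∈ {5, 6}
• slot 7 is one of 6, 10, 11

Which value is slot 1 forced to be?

7

slot 2, slot 3, slot 7 share exactly the 3 values {6, 10, 11}; by pigeonhole those values go to them, so strike 6, 10, 11 from slot 1, slot 4, slot 5, slot 6.
That leaves slot 6 = 5. Eliminate 5 elsewhere: slot 4.
slot 4 has just one choice, so slot 4 = 9. Strike 9 from slot 1.
So slot 1 = 7.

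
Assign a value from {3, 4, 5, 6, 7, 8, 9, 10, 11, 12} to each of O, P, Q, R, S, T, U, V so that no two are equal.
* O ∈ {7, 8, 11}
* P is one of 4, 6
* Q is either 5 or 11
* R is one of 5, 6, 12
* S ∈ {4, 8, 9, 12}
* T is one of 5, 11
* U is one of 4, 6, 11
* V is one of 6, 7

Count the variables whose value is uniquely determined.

4

The 8 variables together cover exactly {4, 5, 6, 7, 8, 9, 11, 12} — 8 values for 8 variables — and 9 appears only in S's list, so S = 9.
The 7 still-open variables together cover exactly {4, 5, 6, 7, 8, 11, 12} — 7 values for 7 variables — and 8 appears only in O's list, so O = 8.
The 6 still-open variables draw from only 6 values {4, 5, 6, 7, 11, 12}, so each is used; only V can be 7, hence V = 7.
Among the 5 still-open variables, 12 fits only R (and all 5 values in {4, 5, 6, 11, 12} must be used), so R = 12.
The 2 variables Q and T are confined to {5, 11}, which locks those values in; drop them from U.
Determined: O=8, R=12, S=9, V=7. The other variables each still have more than one consistent value. That makes 4.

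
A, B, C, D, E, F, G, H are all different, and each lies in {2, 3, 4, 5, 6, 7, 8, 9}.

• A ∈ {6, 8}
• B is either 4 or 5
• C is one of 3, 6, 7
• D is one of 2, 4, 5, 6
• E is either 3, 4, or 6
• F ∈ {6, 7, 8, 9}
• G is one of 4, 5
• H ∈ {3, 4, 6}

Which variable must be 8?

A

The 8 variables together cover exactly {2, 3, 4, 5, 6, 7, 8, 9} — 8 values for 8 variables — and 2 appears only in D's list, so D = 2.
The 7 still-open variables draw from only 7 values {3, 4, 5, 6, 7, 8, 9}, so each is used; only F can be 9, hence F = 9.
Among the 6 still-open variables, 7 fits only C (and all 6 values in {3, 4, 5, 6, 7, 8} must be used), so C = 7.
The 5 still-open variables draw from only 5 values {3, 4, 5, 6, 8}, so each is used; only A can be 8, hence A = 8.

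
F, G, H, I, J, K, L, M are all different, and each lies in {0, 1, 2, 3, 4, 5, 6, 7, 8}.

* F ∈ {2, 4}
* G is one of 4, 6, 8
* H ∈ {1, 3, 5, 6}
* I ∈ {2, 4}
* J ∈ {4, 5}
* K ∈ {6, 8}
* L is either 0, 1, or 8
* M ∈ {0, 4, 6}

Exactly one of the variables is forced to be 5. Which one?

Among the 8 variables, 3 fits only H (and all 8 values in {0, 1, 2, 3, 4, 5, 6, 8} must be used), so H = 3.
The 7 still-open variables together cover exactly {0, 1, 2, 4, 5, 6, 8} — 7 values for 7 variables — and 1 appears only in L's list, so L = 1.
The 6 still-open variables draw from only 6 values {0, 2, 4, 5, 6, 8}, so each is used; only M can be 0, hence M = 0.
The 5 still-open variables draw from only 5 values {2, 4, 5, 6, 8}, so each is used; only J can be 5, hence J = 5.

J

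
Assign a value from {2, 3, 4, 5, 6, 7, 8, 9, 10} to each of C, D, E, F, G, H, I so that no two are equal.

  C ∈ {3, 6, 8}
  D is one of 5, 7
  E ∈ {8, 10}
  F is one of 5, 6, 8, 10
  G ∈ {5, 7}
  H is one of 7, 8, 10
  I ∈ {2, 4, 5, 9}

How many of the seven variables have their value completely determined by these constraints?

D and G share exactly the 2 values {5, 7}; by pigeonhole those values go to them, so strike 5, 7 from F, H, I.
E and H share exactly the 2 values {8, 10}; by pigeonhole those values go to them, so strike 8, 10 from C, F.
F has just one choice, so F = 6. Remove 6 from C.
C must be 3 (only option left).
Determined: C=3, F=6. The other variables each still have more than one consistent value. That makes 2.

2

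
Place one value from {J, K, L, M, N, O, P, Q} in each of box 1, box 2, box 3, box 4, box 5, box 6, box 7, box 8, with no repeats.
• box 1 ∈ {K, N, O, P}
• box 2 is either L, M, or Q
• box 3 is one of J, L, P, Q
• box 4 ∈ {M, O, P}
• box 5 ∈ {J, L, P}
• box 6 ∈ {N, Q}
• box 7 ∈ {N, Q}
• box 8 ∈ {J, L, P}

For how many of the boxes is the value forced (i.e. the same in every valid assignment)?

3

The 8 variables draw from only 8 values {J, K, L, M, N, O, P, Q}, so each is used; only box 1 can be K, hence box 1 = K.
The 7 still-open variables draw from only 7 values {J, L, M, N, O, P, Q}, so each is used; only box 4 can be O, hence box 4 = O.
The 6 still-open variables draw from only 6 values {J, L, M, N, P, Q}, so each is used; only box 2 can be M, hence box 2 = M.
box 6 and box 7 share exactly the 2 values {N, Q}; by pigeonhole those values go to them, so strike N, Q from box 3.
Determined: box 1=K, box 2=M, box 4=O. The other boxes each still have more than one consistent value. That makes 3.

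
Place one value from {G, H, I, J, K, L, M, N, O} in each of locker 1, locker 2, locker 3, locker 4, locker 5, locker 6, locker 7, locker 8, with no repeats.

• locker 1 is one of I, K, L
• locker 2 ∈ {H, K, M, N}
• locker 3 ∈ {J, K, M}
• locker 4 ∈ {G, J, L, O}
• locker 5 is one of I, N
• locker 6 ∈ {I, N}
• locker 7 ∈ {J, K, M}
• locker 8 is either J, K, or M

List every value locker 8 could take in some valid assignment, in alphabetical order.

locker 5 and locker 6 between them cover only {I, N} — a naked pair. Remove those values from locker 1, locker 2.
locker 3, locker 7, locker 8 between them cover only {J, K, M} — a naked triple. Remove those values from locker 1, locker 2, locker 4.
locker 1 has just one choice, so locker 1 = L. Strike L from locker 4.
That leaves locker 2 = H.
No further eliminations apply; locker 8 can still be any of J, K, M.

J, K, M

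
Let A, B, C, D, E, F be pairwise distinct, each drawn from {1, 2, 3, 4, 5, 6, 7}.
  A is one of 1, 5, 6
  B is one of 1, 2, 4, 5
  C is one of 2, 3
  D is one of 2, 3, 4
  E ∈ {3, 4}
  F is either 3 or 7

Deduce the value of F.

7

C, D, E between them cover only {2, 3, 4} — a naked triple. Remove those values from B, F.
So F = 7.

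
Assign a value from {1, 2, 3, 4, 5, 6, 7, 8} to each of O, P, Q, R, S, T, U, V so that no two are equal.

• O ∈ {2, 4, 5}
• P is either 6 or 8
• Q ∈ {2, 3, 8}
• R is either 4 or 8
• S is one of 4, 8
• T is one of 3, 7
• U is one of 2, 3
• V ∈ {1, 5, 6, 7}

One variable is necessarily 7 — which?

Among the 8 variables, 1 fits only V (and all 8 values in {1, 2, 3, 4, 5, 6, 7, 8} must be used), so V = 1.
Among the 7 still-open variables, 5 fits only O (and all 7 values in {2, 3, 4, 5, 6, 7, 8} must be used), so O = 5.
The 6 still-open variables together cover exactly {2, 3, 4, 6, 7, 8} — 6 values for 6 variables — and 6 appears only in P's list, so P = 6.
The 5 still-open variables draw from only 5 values {2, 3, 4, 7, 8}, so each is used; only T can be 7, hence T = 7.

T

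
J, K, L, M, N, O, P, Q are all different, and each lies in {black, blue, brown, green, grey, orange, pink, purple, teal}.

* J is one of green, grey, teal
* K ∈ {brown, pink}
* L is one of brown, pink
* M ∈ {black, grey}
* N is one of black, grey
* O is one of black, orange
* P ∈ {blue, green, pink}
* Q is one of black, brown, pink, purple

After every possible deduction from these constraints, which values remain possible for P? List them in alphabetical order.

The 2 variables K and L are confined to {brown, pink}, which locks those values in; drop them from P, Q.
The 2 variables M and N are confined to {black, grey}, which locks those values in; drop them from J, O, Q.
O's domain is down to {orange}, so O = orange.
Q has just one choice, so Q = purple.
No further eliminations apply; P can still be any of blue, green.

blue, green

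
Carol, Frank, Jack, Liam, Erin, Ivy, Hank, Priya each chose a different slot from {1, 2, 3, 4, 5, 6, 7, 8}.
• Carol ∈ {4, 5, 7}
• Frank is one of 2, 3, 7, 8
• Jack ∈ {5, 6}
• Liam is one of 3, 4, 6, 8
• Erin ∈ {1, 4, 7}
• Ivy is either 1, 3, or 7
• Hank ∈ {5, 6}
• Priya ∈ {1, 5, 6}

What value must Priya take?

The 8 variables together cover exactly {1, 2, 3, 4, 5, 6, 7, 8} — 8 values for 8 variables — and 2 appears only in Frank's list, so Frank = 2.
Among the 7 still-open variables, 8 fits only Liam (and all 7 values in {1, 3, 4, 5, 6, 7, 8} must be used), so Liam = 8.
The 6 still-open variables draw from only 6 values {1, 3, 4, 5, 6, 7}, so each is used; only Ivy can be 3, hence Ivy = 3.
Jack and Hank share exactly the 2 values {5, 6}; by pigeonhole those values go to them, so strike 5, 6 from Carol, Priya.
So Priya = 1.

1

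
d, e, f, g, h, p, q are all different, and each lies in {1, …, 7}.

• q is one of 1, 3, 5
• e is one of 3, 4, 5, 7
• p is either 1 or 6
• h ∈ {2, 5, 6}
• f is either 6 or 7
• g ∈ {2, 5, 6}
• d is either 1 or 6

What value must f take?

Among the 7 variables, 4 fits only e (and all 7 values in {1, 2, 3, 4, 5, 6, 7} must be used), so e = 4.
The 6 still-open variables draw from only 6 values {1, 2, 3, 5, 6, 7}, so each is used; only q can be 3, hence q = 3.
The 5 still-open variables draw from only 5 values {1, 2, 5, 6, 7}, so each is used; only f can be 7, hence f = 7.

7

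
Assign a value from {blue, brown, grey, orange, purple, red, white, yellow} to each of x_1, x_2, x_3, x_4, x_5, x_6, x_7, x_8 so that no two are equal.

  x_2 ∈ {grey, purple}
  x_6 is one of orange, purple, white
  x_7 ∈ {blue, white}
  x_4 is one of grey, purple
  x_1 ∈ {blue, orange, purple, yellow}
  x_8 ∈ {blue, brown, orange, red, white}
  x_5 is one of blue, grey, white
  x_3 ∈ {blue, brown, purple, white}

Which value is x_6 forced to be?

The 8 variables draw from only 8 values {blue, brown, grey, orange, purple, red, white, yellow}, so each is used; only x_8 can be red, hence x_8 = red.
Among the 7 still-open variables, brown fits only x_3 (and all 7 values in {blue, brown, grey, orange, purple, white, yellow} must be used), so x_3 = brown.
The 6 still-open variables draw from only 6 values {blue, grey, orange, purple, white, yellow}, so each is used; only x_1 can be yellow, hence x_1 = yellow.
The 5 still-open variables together cover exactly {blue, grey, orange, purple, white} — 5 values for 5 variables — and orange appears only in x_6's list, so x_6 = orange.

orange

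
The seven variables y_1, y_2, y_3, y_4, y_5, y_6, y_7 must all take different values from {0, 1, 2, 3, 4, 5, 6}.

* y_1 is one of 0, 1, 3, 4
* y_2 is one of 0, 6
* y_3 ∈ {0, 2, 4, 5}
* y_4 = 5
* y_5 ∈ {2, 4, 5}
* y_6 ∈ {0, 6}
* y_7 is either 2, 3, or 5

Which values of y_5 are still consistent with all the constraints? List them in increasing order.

2, 4

y_4's domain is down to {5}, so y_4 = 5. Remove 5 from y_3, y_5, y_7.
The 6 still-open variables together cover exactly {0, 1, 2, 3, 4, 6} — 6 values for 6 variables — and 1 appears only in y_1's list, so y_1 = 1.
Among the 5 still-open variables, 3 fits only y_7 (and all 5 values in {0, 2, 3, 4, 6} must be used), so y_7 = 3.
y_2 and y_6 share exactly the 2 values {0, 6}; by pigeonhole those values go to them, so strike 0, 6 from y_3.
No further eliminations apply; y_5 can still be any of 2, 4.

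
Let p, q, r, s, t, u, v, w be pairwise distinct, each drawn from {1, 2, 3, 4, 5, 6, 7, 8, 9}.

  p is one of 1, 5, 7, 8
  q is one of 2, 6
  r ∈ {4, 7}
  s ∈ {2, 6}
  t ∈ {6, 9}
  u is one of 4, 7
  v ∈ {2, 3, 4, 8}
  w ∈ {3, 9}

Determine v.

q and s share exactly the 2 values {2, 6}; by pigeonhole those values go to them, so strike 2, 6 from t, v.
t must be 9 (only option left). Strike 9 from w.
w must be 3 (only option left). Eliminate 3 elsewhere: v.
r and u share exactly the 2 values {4, 7}; by pigeonhole those values go to them, so strike 4, 7 from p, v.
So v = 8.

8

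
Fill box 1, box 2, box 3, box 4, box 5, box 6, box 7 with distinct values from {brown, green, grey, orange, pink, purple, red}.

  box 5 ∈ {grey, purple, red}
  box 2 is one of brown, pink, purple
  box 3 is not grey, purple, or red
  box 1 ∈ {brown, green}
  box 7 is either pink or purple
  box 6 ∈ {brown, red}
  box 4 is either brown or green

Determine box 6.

The 7 variables draw from only 7 values {brown, green, grey, orange, pink, purple, red}, so each is used; only box 5 can be grey, hence box 5 = grey.
Among the 6 still-open variables, orange fits only box 3 (and all 6 values in {brown, green, orange, pink, purple, red} must be used), so box 3 = orange.
The 5 still-open variables draw from only 5 values {brown, green, pink, purple, red}, so each is used; only box 6 can be red, hence box 6 = red.

red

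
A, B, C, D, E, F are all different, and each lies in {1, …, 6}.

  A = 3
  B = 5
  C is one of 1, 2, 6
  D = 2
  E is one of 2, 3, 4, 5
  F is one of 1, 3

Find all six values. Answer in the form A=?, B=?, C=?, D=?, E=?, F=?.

A=3, B=5, C=6, D=2, E=4, F=1

A's domain is down to {3}, so A = 3. So E, F can't be 3.
That leaves B = 5. Eliminate 5 elsewhere: E.
D has just one choice, so D = 2. So C, E can't be 2.
That leaves E = 4.
F must be 1 (only option left). Eliminate 1 elsewhere: C.
C has just one choice, so C = 6.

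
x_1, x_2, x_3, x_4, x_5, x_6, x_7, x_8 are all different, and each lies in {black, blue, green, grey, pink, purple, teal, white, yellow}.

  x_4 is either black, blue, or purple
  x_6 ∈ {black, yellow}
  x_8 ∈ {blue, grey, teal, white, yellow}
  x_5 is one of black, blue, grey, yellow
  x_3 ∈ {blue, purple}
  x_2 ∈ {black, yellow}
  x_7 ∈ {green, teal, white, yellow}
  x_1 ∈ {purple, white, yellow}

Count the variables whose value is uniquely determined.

4

The 8 variables together cover exactly {black, blue, green, grey, purple, teal, white, yellow} — 8 values for 8 variables — and green appears only in x_7's list, so x_7 = green.
Among the 7 still-open variables, teal fits only x_8 (and all 7 values in {black, blue, grey, purple, teal, white, yellow} must be used), so x_8 = teal.
The 6 still-open variables together cover exactly {black, blue, grey, purple, white, yellow} — 6 values for 6 variables — and grey appears only in x_5's list, so x_5 = grey.
The 5 still-open variables draw from only 5 values {black, blue, purple, white, yellow}, so each is used; only x_1 can be white, hence x_1 = white.
x_2 and x_6 share exactly the 2 values {black, yellow}; by pigeonhole those values go to them, so strike black, yellow from x_4.
Determined: x_1=white, x_5=grey, x_7=green, x_8=teal. The other variables each still have more than one consistent value. That makes 4.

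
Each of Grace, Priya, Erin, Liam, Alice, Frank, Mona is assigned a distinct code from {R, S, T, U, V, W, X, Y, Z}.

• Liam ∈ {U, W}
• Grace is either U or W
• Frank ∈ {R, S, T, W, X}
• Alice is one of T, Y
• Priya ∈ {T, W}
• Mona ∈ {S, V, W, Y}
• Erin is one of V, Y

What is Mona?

S

Grace and Liam between them cover only {U, W} — a naked pair. Remove those values from Priya, Frank, Mona.
Priya must be T (only option left). So Alice, Frank can't be T.
Alice must be Y (only option left). Remove Y from Erin, Mona.
Erin must be V (only option left). So Mona can't be V.
So Mona = S.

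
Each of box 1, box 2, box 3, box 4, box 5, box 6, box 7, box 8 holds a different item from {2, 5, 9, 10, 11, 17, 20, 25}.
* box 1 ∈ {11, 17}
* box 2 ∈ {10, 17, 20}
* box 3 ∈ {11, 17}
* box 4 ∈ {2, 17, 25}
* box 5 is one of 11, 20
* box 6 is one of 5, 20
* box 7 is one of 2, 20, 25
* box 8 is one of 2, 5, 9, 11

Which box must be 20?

The 8 variables draw from only 8 values {2, 5, 9, 10, 11, 17, 20, 25}, so each is used; only box 8 can be 9, hence box 8 = 9.
Among the 7 still-open variables, 5 fits only box 6 (and all 7 values in {2, 5, 10, 11, 17, 20, 25} must be used), so box 6 = 5.
The 6 still-open variables draw from only 6 values {2, 10, 11, 17, 20, 25}, so each is used; only box 2 can be 10, hence box 2 = 10.
The 2 variables box 1 and box 3 are confined to {11, 17}, which locks those values in; drop them from box 4, box 5.
So 20 goes to box 5.

box 5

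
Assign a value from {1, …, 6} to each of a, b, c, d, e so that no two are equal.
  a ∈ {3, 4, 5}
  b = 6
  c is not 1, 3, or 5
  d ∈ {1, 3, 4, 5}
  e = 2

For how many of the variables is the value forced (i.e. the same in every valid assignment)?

3

b has just one choice, so b = 6. So c can't be 6.
That leaves e = 2. Strike 2 from c.
That leaves c = 4. Remove 4 from a, d.
Determined: b=6, c=4, e=2. The other variables each still have more than one consistent value. That makes 3.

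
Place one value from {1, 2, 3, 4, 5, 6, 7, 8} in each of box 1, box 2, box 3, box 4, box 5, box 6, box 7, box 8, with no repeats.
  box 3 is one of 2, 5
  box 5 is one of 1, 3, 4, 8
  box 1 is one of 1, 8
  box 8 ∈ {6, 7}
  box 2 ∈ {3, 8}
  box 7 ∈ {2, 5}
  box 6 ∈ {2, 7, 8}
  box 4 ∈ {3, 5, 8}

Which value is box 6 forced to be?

7

The 8 variables together cover exactly {1, 2, 3, 4, 5, 6, 7, 8} — 8 values for 8 variables — and 4 appears only in box 5's list, so box 5 = 4.
Among the 7 still-open variables, 1 fits only box 1 (and all 7 values in {1, 2, 3, 5, 6, 7, 8} must be used), so box 1 = 1.
The 6 still-open variables draw from only 6 values {2, 3, 5, 6, 7, 8}, so each is used; only box 8 can be 6, hence box 8 = 6.
The 5 still-open variables draw from only 5 values {2, 3, 5, 7, 8}, so each is used; only box 6 can be 7, hence box 6 = 7.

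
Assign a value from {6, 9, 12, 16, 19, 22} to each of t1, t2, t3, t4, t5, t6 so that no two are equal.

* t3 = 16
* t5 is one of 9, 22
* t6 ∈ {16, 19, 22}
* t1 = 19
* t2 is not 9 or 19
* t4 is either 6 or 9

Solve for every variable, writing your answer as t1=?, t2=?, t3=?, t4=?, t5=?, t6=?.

t1=19, t2=12, t3=16, t4=6, t5=9, t6=22

t1 must be 19 (only option left). Eliminate 19 elsewhere: t6.
t3 has just one choice, so t3 = 16. Remove 16 from t2, t6.
t6's domain is down to {22}, so t6 = 22. Remove 22 from t2, t5.
That leaves t5 = 9. Strike 9 from t4.
t4 must be 6 (only option left). Eliminate 6 elsewhere: t2.
That leaves t2 = 12.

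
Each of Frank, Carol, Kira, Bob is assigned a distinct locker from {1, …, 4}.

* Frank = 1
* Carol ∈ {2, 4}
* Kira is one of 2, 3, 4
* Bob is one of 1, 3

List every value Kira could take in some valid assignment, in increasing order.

2, 4

Frank's domain is down to {1}, so Frank = 1. So Bob can't be 1.
Bob has just one choice, so Bob = 3. Strike 3 from Kira.
No further eliminations apply; Kira can still be any of 2, 4.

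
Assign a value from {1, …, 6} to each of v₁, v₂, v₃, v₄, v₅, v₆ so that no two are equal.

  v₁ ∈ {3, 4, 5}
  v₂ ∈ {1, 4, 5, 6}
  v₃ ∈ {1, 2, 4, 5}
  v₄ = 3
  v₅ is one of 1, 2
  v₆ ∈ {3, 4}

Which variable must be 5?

v₄ must be 3 (only option left). So v₁, v₆ can't be 3.
v₆ has just one choice, so v₆ = 4. Eliminate 4 elsewhere: v₁, v₂, v₃.
So 5 goes to v₁.

v₁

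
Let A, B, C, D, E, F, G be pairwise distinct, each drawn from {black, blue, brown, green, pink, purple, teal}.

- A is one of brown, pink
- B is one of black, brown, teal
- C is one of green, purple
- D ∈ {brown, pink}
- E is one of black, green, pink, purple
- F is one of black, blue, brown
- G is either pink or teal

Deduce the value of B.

The 7 variables draw from only 7 values {black, blue, brown, green, pink, purple, teal}, so each is used; only F can be blue, hence F = blue.
A and D share exactly the 2 values {brown, pink}; by pigeonhole those values go to them, so strike brown, pink from B, E, G.
G has just one choice, so G = teal. Strike teal from B.
So B = black.

black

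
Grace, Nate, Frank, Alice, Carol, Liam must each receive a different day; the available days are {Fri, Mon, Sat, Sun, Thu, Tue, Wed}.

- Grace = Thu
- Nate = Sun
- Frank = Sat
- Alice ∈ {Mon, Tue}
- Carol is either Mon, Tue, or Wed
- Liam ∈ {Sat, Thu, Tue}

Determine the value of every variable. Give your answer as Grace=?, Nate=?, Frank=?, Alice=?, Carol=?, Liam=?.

Grace must be Thu (only option left). So Liam can't be Thu.
That leaves Nate = Sun.
That leaves Frank = Sat. So Liam can't be Sat.
Liam's domain is down to {Tue}, so Liam = Tue. Eliminate Tue elsewhere: Alice, Carol.
That leaves Alice = Mon. Remove Mon from Carol.
Carol's domain is down to {Wed}, so Carol = Wed.

Grace=Thu, Nate=Sun, Frank=Sat, Alice=Mon, Carol=Wed, Liam=Tue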